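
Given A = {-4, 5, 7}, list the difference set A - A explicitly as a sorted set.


A - A = {a - a' : a, a' ∈ A}.
Compute a - a' for each ordered pair (a, a'):
a = -4: -4--4=0, -4-5=-9, -4-7=-11
a = 5: 5--4=9, 5-5=0, 5-7=-2
a = 7: 7--4=11, 7-5=2, 7-7=0
Collecting distinct values (and noting 0 appears from a-a):
A - A = {-11, -9, -2, 0, 2, 9, 11}
|A - A| = 7

A - A = {-11, -9, -2, 0, 2, 9, 11}


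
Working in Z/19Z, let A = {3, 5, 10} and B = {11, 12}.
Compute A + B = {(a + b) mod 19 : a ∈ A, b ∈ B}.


Work in Z/19Z: reduce every sum a + b modulo 19.
Enumerate all 6 pairs:
a = 3: 3+11=14, 3+12=15
a = 5: 5+11=16, 5+12=17
a = 10: 10+11=2, 10+12=3
Distinct residues collected: {2, 3, 14, 15, 16, 17}
|A + B| = 6 (out of 19 total residues).

A + B = {2, 3, 14, 15, 16, 17}


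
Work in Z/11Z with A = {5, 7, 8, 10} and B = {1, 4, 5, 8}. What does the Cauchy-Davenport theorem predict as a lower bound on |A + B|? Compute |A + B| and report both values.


Cauchy-Davenport: |A + B| ≥ min(p, |A| + |B| - 1) for A, B nonempty in Z/pZ.
|A| = 4, |B| = 4, p = 11.
CD lower bound = min(11, 4 + 4 - 1) = min(11, 7) = 7.
Compute A + B mod 11 directly:
a = 5: 5+1=6, 5+4=9, 5+5=10, 5+8=2
a = 7: 7+1=8, 7+4=0, 7+5=1, 7+8=4
a = 8: 8+1=9, 8+4=1, 8+5=2, 8+8=5
a = 10: 10+1=0, 10+4=3, 10+5=4, 10+8=7
A + B = {0, 1, 2, 3, 4, 5, 6, 7, 8, 9, 10}, so |A + B| = 11.
Verify: 11 ≥ 7? Yes ✓.

CD lower bound = 7, actual |A + B| = 11.


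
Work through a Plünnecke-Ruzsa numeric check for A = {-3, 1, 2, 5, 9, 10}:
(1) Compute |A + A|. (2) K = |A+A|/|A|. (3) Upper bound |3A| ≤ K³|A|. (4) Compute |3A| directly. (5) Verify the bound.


|A| = 6.
Step 1: Compute A + A by enumerating all 36 pairs.
A + A = {-6, -2, -1, 2, 3, 4, 6, 7, 10, 11, 12, 14, 15, 18, 19, 20}, so |A + A| = 16.
Step 2: Doubling constant K = |A + A|/|A| = 16/6 = 16/6 ≈ 2.6667.
Step 3: Plünnecke-Ruzsa gives |3A| ≤ K³·|A| = (2.6667)³ · 6 ≈ 113.7778.
Step 4: Compute 3A = A + A + A directly by enumerating all triples (a,b,c) ∈ A³; |3A| = 31.
Step 5: Check 31 ≤ 113.7778? Yes ✓.

K = 16/6, Plünnecke-Ruzsa bound K³|A| ≈ 113.7778, |3A| = 31, inequality holds.


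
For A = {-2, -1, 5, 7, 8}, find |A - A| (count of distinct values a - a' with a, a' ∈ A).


A - A = {a - a' : a, a' ∈ A}; |A| = 5.
Bounds: 2|A|-1 ≤ |A - A| ≤ |A|² - |A| + 1, i.e. 9 ≤ |A - A| ≤ 21.
Note: 0 ∈ A - A always (from a - a). The set is symmetric: if d ∈ A - A then -d ∈ A - A.
Enumerate nonzero differences d = a - a' with a > a' (then include -d):
Positive differences: {1, 2, 3, 6, 7, 8, 9, 10}
Full difference set: {0} ∪ (positive diffs) ∪ (negative diffs).
|A - A| = 1 + 2·8 = 17 (matches direct enumeration: 17).

|A - A| = 17


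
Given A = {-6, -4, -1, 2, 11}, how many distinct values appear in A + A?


A + A = {a + a' : a, a' ∈ A}; |A| = 5.
General bounds: 2|A| - 1 ≤ |A + A| ≤ |A|(|A|+1)/2, i.e. 9 ≤ |A + A| ≤ 15.
Lower bound 2|A|-1 is attained iff A is an arithmetic progression.
Enumerate sums a + a' for a ≤ a' (symmetric, so this suffices):
a = -6: -6+-6=-12, -6+-4=-10, -6+-1=-7, -6+2=-4, -6+11=5
a = -4: -4+-4=-8, -4+-1=-5, -4+2=-2, -4+11=7
a = -1: -1+-1=-2, -1+2=1, -1+11=10
a = 2: 2+2=4, 2+11=13
a = 11: 11+11=22
Distinct sums: {-12, -10, -8, -7, -5, -4, -2, 1, 4, 5, 7, 10, 13, 22}
|A + A| = 14

|A + A| = 14


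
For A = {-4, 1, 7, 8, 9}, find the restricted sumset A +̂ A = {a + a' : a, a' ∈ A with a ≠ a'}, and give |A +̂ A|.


Restricted sumset: A +̂ A = {a + a' : a ∈ A, a' ∈ A, a ≠ a'}.
Equivalently, take A + A and drop any sum 2a that is achievable ONLY as a + a for a ∈ A (i.e. sums representable only with equal summands).
Enumerate pairs (a, a') with a < a' (symmetric, so each unordered pair gives one sum; this covers all a ≠ a'):
  -4 + 1 = -3
  -4 + 7 = 3
  -4 + 8 = 4
  -4 + 9 = 5
  1 + 7 = 8
  1 + 8 = 9
  1 + 9 = 10
  7 + 8 = 15
  7 + 9 = 16
  8 + 9 = 17
Collected distinct sums: {-3, 3, 4, 5, 8, 9, 10, 15, 16, 17}
|A +̂ A| = 10
(Reference bound: |A +̂ A| ≥ 2|A| - 3 for |A| ≥ 2, with |A| = 5 giving ≥ 7.)

|A +̂ A| = 10


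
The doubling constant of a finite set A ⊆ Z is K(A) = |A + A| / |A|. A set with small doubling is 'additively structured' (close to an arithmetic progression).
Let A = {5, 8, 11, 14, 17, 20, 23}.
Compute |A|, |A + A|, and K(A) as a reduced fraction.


|A| = 7.
Compute A + A by enumerating all 49 pairs.
A + A = {10, 13, 16, 19, 22, 25, 28, 31, 34, 37, 40, 43, 46}, so |A + A| = 13.
K = |A + A| / |A| = 13/7 (already in lowest terms) ≈ 1.8571.
Reference: AP of size 7 gives K = 13/7 ≈ 1.8571; a fully generic set of size 7 gives K ≈ 4.0000.

|A| = 7, |A + A| = 13, K = 13/7.


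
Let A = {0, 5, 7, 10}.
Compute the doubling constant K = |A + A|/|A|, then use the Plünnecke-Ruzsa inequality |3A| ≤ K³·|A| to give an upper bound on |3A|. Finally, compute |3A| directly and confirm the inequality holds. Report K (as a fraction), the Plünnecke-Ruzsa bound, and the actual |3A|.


|A| = 4.
Step 1: Compute A + A by enumerating all 16 pairs.
A + A = {0, 5, 7, 10, 12, 14, 15, 17, 20}, so |A + A| = 9.
Step 2: Doubling constant K = |A + A|/|A| = 9/4 = 9/4 ≈ 2.2500.
Step 3: Plünnecke-Ruzsa gives |3A| ≤ K³·|A| = (2.2500)³ · 4 ≈ 45.5625.
Step 4: Compute 3A = A + A + A directly by enumerating all triples (a,b,c) ∈ A³; |3A| = 16.
Step 5: Check 16 ≤ 45.5625? Yes ✓.

K = 9/4, Plünnecke-Ruzsa bound K³|A| ≈ 45.5625, |3A| = 16, inequality holds.


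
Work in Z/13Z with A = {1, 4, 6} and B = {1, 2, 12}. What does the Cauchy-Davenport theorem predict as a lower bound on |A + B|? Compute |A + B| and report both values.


Cauchy-Davenport: |A + B| ≥ min(p, |A| + |B| - 1) for A, B nonempty in Z/pZ.
|A| = 3, |B| = 3, p = 13.
CD lower bound = min(13, 3 + 3 - 1) = min(13, 5) = 5.
Compute A + B mod 13 directly:
a = 1: 1+1=2, 1+2=3, 1+12=0
a = 4: 4+1=5, 4+2=6, 4+12=3
a = 6: 6+1=7, 6+2=8, 6+12=5
A + B = {0, 2, 3, 5, 6, 7, 8}, so |A + B| = 7.
Verify: 7 ≥ 5? Yes ✓.

CD lower bound = 5, actual |A + B| = 7.


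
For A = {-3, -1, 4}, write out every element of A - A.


A - A = {a - a' : a, a' ∈ A}.
Compute a - a' for each ordered pair (a, a'):
a = -3: -3--3=0, -3--1=-2, -3-4=-7
a = -1: -1--3=2, -1--1=0, -1-4=-5
a = 4: 4--3=7, 4--1=5, 4-4=0
Collecting distinct values (and noting 0 appears from a-a):
A - A = {-7, -5, -2, 0, 2, 5, 7}
|A - A| = 7

A - A = {-7, -5, -2, 0, 2, 5, 7}


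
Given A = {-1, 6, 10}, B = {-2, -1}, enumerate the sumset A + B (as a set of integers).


A + B = {a + b : a ∈ A, b ∈ B}.
Enumerate all |A|·|B| = 3·2 = 6 pairs (a, b) and collect distinct sums.
a = -1: -1+-2=-3, -1+-1=-2
a = 6: 6+-2=4, 6+-1=5
a = 10: 10+-2=8, 10+-1=9
Collecting distinct sums: A + B = {-3, -2, 4, 5, 8, 9}
|A + B| = 6

A + B = {-3, -2, 4, 5, 8, 9}


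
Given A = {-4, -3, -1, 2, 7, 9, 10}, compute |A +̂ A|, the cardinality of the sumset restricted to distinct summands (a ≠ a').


Restricted sumset: A +̂ A = {a + a' : a ∈ A, a' ∈ A, a ≠ a'}.
Equivalently, take A + A and drop any sum 2a that is achievable ONLY as a + a for a ∈ A (i.e. sums representable only with equal summands).
Enumerate pairs (a, a') with a < a' (symmetric, so each unordered pair gives one sum; this covers all a ≠ a'):
  -4 + -3 = -7
  -4 + -1 = -5
  -4 + 2 = -2
  -4 + 7 = 3
  -4 + 9 = 5
  -4 + 10 = 6
  -3 + -1 = -4
  -3 + 2 = -1
  -3 + 7 = 4
  -3 + 9 = 6
  -3 + 10 = 7
  -1 + 2 = 1
  -1 + 7 = 6
  -1 + 9 = 8
  -1 + 10 = 9
  2 + 7 = 9
  2 + 9 = 11
  2 + 10 = 12
  7 + 9 = 16
  7 + 10 = 17
  9 + 10 = 19
Collected distinct sums: {-7, -5, -4, -2, -1, 1, 3, 4, 5, 6, 7, 8, 9, 11, 12, 16, 17, 19}
|A +̂ A| = 18
(Reference bound: |A +̂ A| ≥ 2|A| - 3 for |A| ≥ 2, with |A| = 7 giving ≥ 11.)

|A +̂ A| = 18


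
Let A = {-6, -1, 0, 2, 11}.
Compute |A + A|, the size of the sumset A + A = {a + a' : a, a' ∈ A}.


A + A = {a + a' : a, a' ∈ A}; |A| = 5.
General bounds: 2|A| - 1 ≤ |A + A| ≤ |A|(|A|+1)/2, i.e. 9 ≤ |A + A| ≤ 15.
Lower bound 2|A|-1 is attained iff A is an arithmetic progression.
Enumerate sums a + a' for a ≤ a' (symmetric, so this suffices):
a = -6: -6+-6=-12, -6+-1=-7, -6+0=-6, -6+2=-4, -6+11=5
a = -1: -1+-1=-2, -1+0=-1, -1+2=1, -1+11=10
a = 0: 0+0=0, 0+2=2, 0+11=11
a = 2: 2+2=4, 2+11=13
a = 11: 11+11=22
Distinct sums: {-12, -7, -6, -4, -2, -1, 0, 1, 2, 4, 5, 10, 11, 13, 22}
|A + A| = 15

|A + A| = 15


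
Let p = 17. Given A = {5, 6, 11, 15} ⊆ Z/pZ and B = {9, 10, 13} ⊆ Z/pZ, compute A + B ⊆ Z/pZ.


Work in Z/17Z: reduce every sum a + b modulo 17.
Enumerate all 12 pairs:
a = 5: 5+9=14, 5+10=15, 5+13=1
a = 6: 6+9=15, 6+10=16, 6+13=2
a = 11: 11+9=3, 11+10=4, 11+13=7
a = 15: 15+9=7, 15+10=8, 15+13=11
Distinct residues collected: {1, 2, 3, 4, 7, 8, 11, 14, 15, 16}
|A + B| = 10 (out of 17 total residues).

A + B = {1, 2, 3, 4, 7, 8, 11, 14, 15, 16}


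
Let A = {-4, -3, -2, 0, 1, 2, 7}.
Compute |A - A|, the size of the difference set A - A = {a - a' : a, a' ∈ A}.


A - A = {a - a' : a, a' ∈ A}; |A| = 7.
Bounds: 2|A|-1 ≤ |A - A| ≤ |A|² - |A| + 1, i.e. 13 ≤ |A - A| ≤ 43.
Note: 0 ∈ A - A always (from a - a). The set is symmetric: if d ∈ A - A then -d ∈ A - A.
Enumerate nonzero differences d = a - a' with a > a' (then include -d):
Positive differences: {1, 2, 3, 4, 5, 6, 7, 9, 10, 11}
Full difference set: {0} ∪ (positive diffs) ∪ (negative diffs).
|A - A| = 1 + 2·10 = 21 (matches direct enumeration: 21).

|A - A| = 21


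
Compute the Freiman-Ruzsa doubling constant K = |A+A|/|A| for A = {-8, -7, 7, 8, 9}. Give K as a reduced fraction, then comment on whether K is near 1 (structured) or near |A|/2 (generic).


|A| = 5.
Compute A + A by enumerating all 25 pairs.
A + A = {-16, -15, -14, -1, 0, 1, 2, 14, 15, 16, 17, 18}, so |A + A| = 12.
K = |A + A| / |A| = 12/5 (already in lowest terms) ≈ 2.4000.
Reference: AP of size 5 gives K = 9/5 ≈ 1.8000; a fully generic set of size 5 gives K ≈ 3.0000.

|A| = 5, |A + A| = 12, K = 12/5.


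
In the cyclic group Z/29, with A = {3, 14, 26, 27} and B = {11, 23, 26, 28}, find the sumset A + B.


Work in Z/29Z: reduce every sum a + b modulo 29.
Enumerate all 16 pairs:
a = 3: 3+11=14, 3+23=26, 3+26=0, 3+28=2
a = 14: 14+11=25, 14+23=8, 14+26=11, 14+28=13
a = 26: 26+11=8, 26+23=20, 26+26=23, 26+28=25
a = 27: 27+11=9, 27+23=21, 27+26=24, 27+28=26
Distinct residues collected: {0, 2, 8, 9, 11, 13, 14, 20, 21, 23, 24, 25, 26}
|A + B| = 13 (out of 29 total residues).

A + B = {0, 2, 8, 9, 11, 13, 14, 20, 21, 23, 24, 25, 26}


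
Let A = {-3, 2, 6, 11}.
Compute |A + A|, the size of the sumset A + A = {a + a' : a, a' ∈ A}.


A + A = {a + a' : a, a' ∈ A}; |A| = 4.
General bounds: 2|A| - 1 ≤ |A + A| ≤ |A|(|A|+1)/2, i.e. 7 ≤ |A + A| ≤ 10.
Lower bound 2|A|-1 is attained iff A is an arithmetic progression.
Enumerate sums a + a' for a ≤ a' (symmetric, so this suffices):
a = -3: -3+-3=-6, -3+2=-1, -3+6=3, -3+11=8
a = 2: 2+2=4, 2+6=8, 2+11=13
a = 6: 6+6=12, 6+11=17
a = 11: 11+11=22
Distinct sums: {-6, -1, 3, 4, 8, 12, 13, 17, 22}
|A + A| = 9

|A + A| = 9


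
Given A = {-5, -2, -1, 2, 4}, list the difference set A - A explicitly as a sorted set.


A - A = {a - a' : a, a' ∈ A}.
Compute a - a' for each ordered pair (a, a'):
a = -5: -5--5=0, -5--2=-3, -5--1=-4, -5-2=-7, -5-4=-9
a = -2: -2--5=3, -2--2=0, -2--1=-1, -2-2=-4, -2-4=-6
a = -1: -1--5=4, -1--2=1, -1--1=0, -1-2=-3, -1-4=-5
a = 2: 2--5=7, 2--2=4, 2--1=3, 2-2=0, 2-4=-2
a = 4: 4--5=9, 4--2=6, 4--1=5, 4-2=2, 4-4=0
Collecting distinct values (and noting 0 appears from a-a):
A - A = {-9, -7, -6, -5, -4, -3, -2, -1, 0, 1, 2, 3, 4, 5, 6, 7, 9}
|A - A| = 17

A - A = {-9, -7, -6, -5, -4, -3, -2, -1, 0, 1, 2, 3, 4, 5, 6, 7, 9}


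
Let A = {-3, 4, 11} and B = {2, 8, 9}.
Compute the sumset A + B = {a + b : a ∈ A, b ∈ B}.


A + B = {a + b : a ∈ A, b ∈ B}.
Enumerate all |A|·|B| = 3·3 = 9 pairs (a, b) and collect distinct sums.
a = -3: -3+2=-1, -3+8=5, -3+9=6
a = 4: 4+2=6, 4+8=12, 4+9=13
a = 11: 11+2=13, 11+8=19, 11+9=20
Collecting distinct sums: A + B = {-1, 5, 6, 12, 13, 19, 20}
|A + B| = 7

A + B = {-1, 5, 6, 12, 13, 19, 20}


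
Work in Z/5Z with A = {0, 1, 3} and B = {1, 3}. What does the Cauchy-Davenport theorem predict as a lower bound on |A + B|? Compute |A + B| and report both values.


Cauchy-Davenport: |A + B| ≥ min(p, |A| + |B| - 1) for A, B nonempty in Z/pZ.
|A| = 3, |B| = 2, p = 5.
CD lower bound = min(5, 3 + 2 - 1) = min(5, 4) = 4.
Compute A + B mod 5 directly:
a = 0: 0+1=1, 0+3=3
a = 1: 1+1=2, 1+3=4
a = 3: 3+1=4, 3+3=1
A + B = {1, 2, 3, 4}, so |A + B| = 4.
Verify: 4 ≥ 4? Yes ✓.

CD lower bound = 4, actual |A + B| = 4.


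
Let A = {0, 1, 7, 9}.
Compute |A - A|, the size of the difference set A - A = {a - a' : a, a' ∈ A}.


A - A = {a - a' : a, a' ∈ A}; |A| = 4.
Bounds: 2|A|-1 ≤ |A - A| ≤ |A|² - |A| + 1, i.e. 7 ≤ |A - A| ≤ 13.
Note: 0 ∈ A - A always (from a - a). The set is symmetric: if d ∈ A - A then -d ∈ A - A.
Enumerate nonzero differences d = a - a' with a > a' (then include -d):
Positive differences: {1, 2, 6, 7, 8, 9}
Full difference set: {0} ∪ (positive diffs) ∪ (negative diffs).
|A - A| = 1 + 2·6 = 13 (matches direct enumeration: 13).

|A - A| = 13


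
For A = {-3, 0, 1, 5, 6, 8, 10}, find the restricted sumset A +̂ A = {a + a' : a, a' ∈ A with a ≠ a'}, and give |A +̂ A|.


Restricted sumset: A +̂ A = {a + a' : a ∈ A, a' ∈ A, a ≠ a'}.
Equivalently, take A + A and drop any sum 2a that is achievable ONLY as a + a for a ∈ A (i.e. sums representable only with equal summands).
Enumerate pairs (a, a') with a < a' (symmetric, so each unordered pair gives one sum; this covers all a ≠ a'):
  -3 + 0 = -3
  -3 + 1 = -2
  -3 + 5 = 2
  -3 + 6 = 3
  -3 + 8 = 5
  -3 + 10 = 7
  0 + 1 = 1
  0 + 5 = 5
  0 + 6 = 6
  0 + 8 = 8
  0 + 10 = 10
  1 + 5 = 6
  1 + 6 = 7
  1 + 8 = 9
  1 + 10 = 11
  5 + 6 = 11
  5 + 8 = 13
  5 + 10 = 15
  6 + 8 = 14
  6 + 10 = 16
  8 + 10 = 18
Collected distinct sums: {-3, -2, 1, 2, 3, 5, 6, 7, 8, 9, 10, 11, 13, 14, 15, 16, 18}
|A +̂ A| = 17
(Reference bound: |A +̂ A| ≥ 2|A| - 3 for |A| ≥ 2, with |A| = 7 giving ≥ 11.)

|A +̂ A| = 17


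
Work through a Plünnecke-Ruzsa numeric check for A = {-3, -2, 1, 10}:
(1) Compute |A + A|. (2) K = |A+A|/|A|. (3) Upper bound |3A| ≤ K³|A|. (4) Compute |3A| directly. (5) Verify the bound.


|A| = 4.
Step 1: Compute A + A by enumerating all 16 pairs.
A + A = {-6, -5, -4, -2, -1, 2, 7, 8, 11, 20}, so |A + A| = 10.
Step 2: Doubling constant K = |A + A|/|A| = 10/4 = 10/4 ≈ 2.5000.
Step 3: Plünnecke-Ruzsa gives |3A| ≤ K³·|A| = (2.5000)³ · 4 ≈ 62.5000.
Step 4: Compute 3A = A + A + A directly by enumerating all triples (a,b,c) ∈ A³; |3A| = 20.
Step 5: Check 20 ≤ 62.5000? Yes ✓.

K = 10/4, Plünnecke-Ruzsa bound K³|A| ≈ 62.5000, |3A| = 20, inequality holds.


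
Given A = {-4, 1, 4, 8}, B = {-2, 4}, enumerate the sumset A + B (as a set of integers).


A + B = {a + b : a ∈ A, b ∈ B}.
Enumerate all |A|·|B| = 4·2 = 8 pairs (a, b) and collect distinct sums.
a = -4: -4+-2=-6, -4+4=0
a = 1: 1+-2=-1, 1+4=5
a = 4: 4+-2=2, 4+4=8
a = 8: 8+-2=6, 8+4=12
Collecting distinct sums: A + B = {-6, -1, 0, 2, 5, 6, 8, 12}
|A + B| = 8

A + B = {-6, -1, 0, 2, 5, 6, 8, 12}


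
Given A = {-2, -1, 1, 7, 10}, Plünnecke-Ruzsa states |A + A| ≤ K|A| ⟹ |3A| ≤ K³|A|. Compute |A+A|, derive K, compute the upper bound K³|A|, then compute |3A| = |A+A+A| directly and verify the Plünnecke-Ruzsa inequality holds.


|A| = 5.
Step 1: Compute A + A by enumerating all 25 pairs.
A + A = {-4, -3, -2, -1, 0, 2, 5, 6, 8, 9, 11, 14, 17, 20}, so |A + A| = 14.
Step 2: Doubling constant K = |A + A|/|A| = 14/5 = 14/5 ≈ 2.8000.
Step 3: Plünnecke-Ruzsa gives |3A| ≤ K³·|A| = (2.8000)³ · 5 ≈ 109.7600.
Step 4: Compute 3A = A + A + A directly by enumerating all triples (a,b,c) ∈ A³; |3A| = 26.
Step 5: Check 26 ≤ 109.7600? Yes ✓.

K = 14/5, Plünnecke-Ruzsa bound K³|A| ≈ 109.7600, |3A| = 26, inequality holds.


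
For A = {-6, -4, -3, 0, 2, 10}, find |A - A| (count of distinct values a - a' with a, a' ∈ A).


A - A = {a - a' : a, a' ∈ A}; |A| = 6.
Bounds: 2|A|-1 ≤ |A - A| ≤ |A|² - |A| + 1, i.e. 11 ≤ |A - A| ≤ 31.
Note: 0 ∈ A - A always (from a - a). The set is symmetric: if d ∈ A - A then -d ∈ A - A.
Enumerate nonzero differences d = a - a' with a > a' (then include -d):
Positive differences: {1, 2, 3, 4, 5, 6, 8, 10, 13, 14, 16}
Full difference set: {0} ∪ (positive diffs) ∪ (negative diffs).
|A - A| = 1 + 2·11 = 23 (matches direct enumeration: 23).

|A - A| = 23


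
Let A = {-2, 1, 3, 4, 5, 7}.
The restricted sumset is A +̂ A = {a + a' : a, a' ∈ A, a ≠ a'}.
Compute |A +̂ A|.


Restricted sumset: A +̂ A = {a + a' : a ∈ A, a' ∈ A, a ≠ a'}.
Equivalently, take A + A and drop any sum 2a that is achievable ONLY as a + a for a ∈ A (i.e. sums representable only with equal summands).
Enumerate pairs (a, a') with a < a' (symmetric, so each unordered pair gives one sum; this covers all a ≠ a'):
  -2 + 1 = -1
  -2 + 3 = 1
  -2 + 4 = 2
  -2 + 5 = 3
  -2 + 7 = 5
  1 + 3 = 4
  1 + 4 = 5
  1 + 5 = 6
  1 + 7 = 8
  3 + 4 = 7
  3 + 5 = 8
  3 + 7 = 10
  4 + 5 = 9
  4 + 7 = 11
  5 + 7 = 12
Collected distinct sums: {-1, 1, 2, 3, 4, 5, 6, 7, 8, 9, 10, 11, 12}
|A +̂ A| = 13
(Reference bound: |A +̂ A| ≥ 2|A| - 3 for |A| ≥ 2, with |A| = 6 giving ≥ 9.)

|A +̂ A| = 13


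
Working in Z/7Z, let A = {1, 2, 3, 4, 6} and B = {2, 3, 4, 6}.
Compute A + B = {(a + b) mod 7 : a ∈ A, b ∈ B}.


Work in Z/7Z: reduce every sum a + b modulo 7.
Enumerate all 20 pairs:
a = 1: 1+2=3, 1+3=4, 1+4=5, 1+6=0
a = 2: 2+2=4, 2+3=5, 2+4=6, 2+6=1
a = 3: 3+2=5, 3+3=6, 3+4=0, 3+6=2
a = 4: 4+2=6, 4+3=0, 4+4=1, 4+6=3
a = 6: 6+2=1, 6+3=2, 6+4=3, 6+6=5
Distinct residues collected: {0, 1, 2, 3, 4, 5, 6}
|A + B| = 7 (out of 7 total residues).

A + B = {0, 1, 2, 3, 4, 5, 6}


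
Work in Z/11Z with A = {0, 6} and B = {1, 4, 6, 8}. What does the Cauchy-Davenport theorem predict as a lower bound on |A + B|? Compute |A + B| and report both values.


Cauchy-Davenport: |A + B| ≥ min(p, |A| + |B| - 1) for A, B nonempty in Z/pZ.
|A| = 2, |B| = 4, p = 11.
CD lower bound = min(11, 2 + 4 - 1) = min(11, 5) = 5.
Compute A + B mod 11 directly:
a = 0: 0+1=1, 0+4=4, 0+6=6, 0+8=8
a = 6: 6+1=7, 6+4=10, 6+6=1, 6+8=3
A + B = {1, 3, 4, 6, 7, 8, 10}, so |A + B| = 7.
Verify: 7 ≥ 5? Yes ✓.

CD lower bound = 5, actual |A + B| = 7.


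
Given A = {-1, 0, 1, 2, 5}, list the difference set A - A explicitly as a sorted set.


A - A = {a - a' : a, a' ∈ A}.
Compute a - a' for each ordered pair (a, a'):
a = -1: -1--1=0, -1-0=-1, -1-1=-2, -1-2=-3, -1-5=-6
a = 0: 0--1=1, 0-0=0, 0-1=-1, 0-2=-2, 0-5=-5
a = 1: 1--1=2, 1-0=1, 1-1=0, 1-2=-1, 1-5=-4
a = 2: 2--1=3, 2-0=2, 2-1=1, 2-2=0, 2-5=-3
a = 5: 5--1=6, 5-0=5, 5-1=4, 5-2=3, 5-5=0
Collecting distinct values (and noting 0 appears from a-a):
A - A = {-6, -5, -4, -3, -2, -1, 0, 1, 2, 3, 4, 5, 6}
|A - A| = 13

A - A = {-6, -5, -4, -3, -2, -1, 0, 1, 2, 3, 4, 5, 6}


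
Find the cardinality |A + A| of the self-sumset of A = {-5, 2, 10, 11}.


A + A = {a + a' : a, a' ∈ A}; |A| = 4.
General bounds: 2|A| - 1 ≤ |A + A| ≤ |A|(|A|+1)/2, i.e. 7 ≤ |A + A| ≤ 10.
Lower bound 2|A|-1 is attained iff A is an arithmetic progression.
Enumerate sums a + a' for a ≤ a' (symmetric, so this suffices):
a = -5: -5+-5=-10, -5+2=-3, -5+10=5, -5+11=6
a = 2: 2+2=4, 2+10=12, 2+11=13
a = 10: 10+10=20, 10+11=21
a = 11: 11+11=22
Distinct sums: {-10, -3, 4, 5, 6, 12, 13, 20, 21, 22}
|A + A| = 10

|A + A| = 10


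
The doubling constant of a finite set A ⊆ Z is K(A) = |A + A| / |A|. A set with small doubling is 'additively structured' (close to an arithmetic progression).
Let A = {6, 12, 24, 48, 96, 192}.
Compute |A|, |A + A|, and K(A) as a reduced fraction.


|A| = 6.
Compute A + A by enumerating all 36 pairs.
A + A = {12, 18, 24, 30, 36, 48, 54, 60, 72, 96, 102, 108, 120, 144, 192, 198, 204, 216, 240, 288, 384}, so |A + A| = 21.
K = |A + A| / |A| = 21/6 = 7/2 ≈ 3.5000.
Reference: AP of size 6 gives K = 11/6 ≈ 1.8333; a fully generic set of size 6 gives K ≈ 3.5000.

|A| = 6, |A + A| = 21, K = 21/6 = 7/2.


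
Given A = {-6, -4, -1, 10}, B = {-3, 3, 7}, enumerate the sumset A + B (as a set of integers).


A + B = {a + b : a ∈ A, b ∈ B}.
Enumerate all |A|·|B| = 4·3 = 12 pairs (a, b) and collect distinct sums.
a = -6: -6+-3=-9, -6+3=-3, -6+7=1
a = -4: -4+-3=-7, -4+3=-1, -4+7=3
a = -1: -1+-3=-4, -1+3=2, -1+7=6
a = 10: 10+-3=7, 10+3=13, 10+7=17
Collecting distinct sums: A + B = {-9, -7, -4, -3, -1, 1, 2, 3, 6, 7, 13, 17}
|A + B| = 12

A + B = {-9, -7, -4, -3, -1, 1, 2, 3, 6, 7, 13, 17}


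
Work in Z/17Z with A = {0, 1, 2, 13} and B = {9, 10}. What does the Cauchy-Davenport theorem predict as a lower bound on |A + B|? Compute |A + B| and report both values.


Cauchy-Davenport: |A + B| ≥ min(p, |A| + |B| - 1) for A, B nonempty in Z/pZ.
|A| = 4, |B| = 2, p = 17.
CD lower bound = min(17, 4 + 2 - 1) = min(17, 5) = 5.
Compute A + B mod 17 directly:
a = 0: 0+9=9, 0+10=10
a = 1: 1+9=10, 1+10=11
a = 2: 2+9=11, 2+10=12
a = 13: 13+9=5, 13+10=6
A + B = {5, 6, 9, 10, 11, 12}, so |A + B| = 6.
Verify: 6 ≥ 5? Yes ✓.

CD lower bound = 5, actual |A + B| = 6.


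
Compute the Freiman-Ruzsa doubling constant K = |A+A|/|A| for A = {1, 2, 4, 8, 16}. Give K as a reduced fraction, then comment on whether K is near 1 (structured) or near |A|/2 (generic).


|A| = 5.
Compute A + A by enumerating all 25 pairs.
A + A = {2, 3, 4, 5, 6, 8, 9, 10, 12, 16, 17, 18, 20, 24, 32}, so |A + A| = 15.
K = |A + A| / |A| = 15/5 = 3/1 ≈ 3.0000.
Reference: AP of size 5 gives K = 9/5 ≈ 1.8000; a fully generic set of size 5 gives K ≈ 3.0000.

|A| = 5, |A + A| = 15, K = 15/5 = 3/1.


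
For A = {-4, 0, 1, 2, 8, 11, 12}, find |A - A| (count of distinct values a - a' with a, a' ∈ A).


A - A = {a - a' : a, a' ∈ A}; |A| = 7.
Bounds: 2|A|-1 ≤ |A - A| ≤ |A|² - |A| + 1, i.e. 13 ≤ |A - A| ≤ 43.
Note: 0 ∈ A - A always (from a - a). The set is symmetric: if d ∈ A - A then -d ∈ A - A.
Enumerate nonzero differences d = a - a' with a > a' (then include -d):
Positive differences: {1, 2, 3, 4, 5, 6, 7, 8, 9, 10, 11, 12, 15, 16}
Full difference set: {0} ∪ (positive diffs) ∪ (negative diffs).
|A - A| = 1 + 2·14 = 29 (matches direct enumeration: 29).

|A - A| = 29


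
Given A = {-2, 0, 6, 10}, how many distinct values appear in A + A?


A + A = {a + a' : a, a' ∈ A}; |A| = 4.
General bounds: 2|A| - 1 ≤ |A + A| ≤ |A|(|A|+1)/2, i.e. 7 ≤ |A + A| ≤ 10.
Lower bound 2|A|-1 is attained iff A is an arithmetic progression.
Enumerate sums a + a' for a ≤ a' (symmetric, so this suffices):
a = -2: -2+-2=-4, -2+0=-2, -2+6=4, -2+10=8
a = 0: 0+0=0, 0+6=6, 0+10=10
a = 6: 6+6=12, 6+10=16
a = 10: 10+10=20
Distinct sums: {-4, -2, 0, 4, 6, 8, 10, 12, 16, 20}
|A + A| = 10

|A + A| = 10


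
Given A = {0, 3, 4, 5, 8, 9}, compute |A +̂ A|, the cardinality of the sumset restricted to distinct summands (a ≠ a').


Restricted sumset: A +̂ A = {a + a' : a ∈ A, a' ∈ A, a ≠ a'}.
Equivalently, take A + A and drop any sum 2a that is achievable ONLY as a + a for a ∈ A (i.e. sums representable only with equal summands).
Enumerate pairs (a, a') with a < a' (symmetric, so each unordered pair gives one sum; this covers all a ≠ a'):
  0 + 3 = 3
  0 + 4 = 4
  0 + 5 = 5
  0 + 8 = 8
  0 + 9 = 9
  3 + 4 = 7
  3 + 5 = 8
  3 + 8 = 11
  3 + 9 = 12
  4 + 5 = 9
  4 + 8 = 12
  4 + 9 = 13
  5 + 8 = 13
  5 + 9 = 14
  8 + 9 = 17
Collected distinct sums: {3, 4, 5, 7, 8, 9, 11, 12, 13, 14, 17}
|A +̂ A| = 11
(Reference bound: |A +̂ A| ≥ 2|A| - 3 for |A| ≥ 2, with |A| = 6 giving ≥ 9.)

|A +̂ A| = 11


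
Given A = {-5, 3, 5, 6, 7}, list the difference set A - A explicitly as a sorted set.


A - A = {a - a' : a, a' ∈ A}.
Compute a - a' for each ordered pair (a, a'):
a = -5: -5--5=0, -5-3=-8, -5-5=-10, -5-6=-11, -5-7=-12
a = 3: 3--5=8, 3-3=0, 3-5=-2, 3-6=-3, 3-7=-4
a = 5: 5--5=10, 5-3=2, 5-5=0, 5-6=-1, 5-7=-2
a = 6: 6--5=11, 6-3=3, 6-5=1, 6-6=0, 6-7=-1
a = 7: 7--5=12, 7-3=4, 7-5=2, 7-6=1, 7-7=0
Collecting distinct values (and noting 0 appears from a-a):
A - A = {-12, -11, -10, -8, -4, -3, -2, -1, 0, 1, 2, 3, 4, 8, 10, 11, 12}
|A - A| = 17

A - A = {-12, -11, -10, -8, -4, -3, -2, -1, 0, 1, 2, 3, 4, 8, 10, 11, 12}


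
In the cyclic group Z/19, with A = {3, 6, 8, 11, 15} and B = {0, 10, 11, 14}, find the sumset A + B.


Work in Z/19Z: reduce every sum a + b modulo 19.
Enumerate all 20 pairs:
a = 3: 3+0=3, 3+10=13, 3+11=14, 3+14=17
a = 6: 6+0=6, 6+10=16, 6+11=17, 6+14=1
a = 8: 8+0=8, 8+10=18, 8+11=0, 8+14=3
a = 11: 11+0=11, 11+10=2, 11+11=3, 11+14=6
a = 15: 15+0=15, 15+10=6, 15+11=7, 15+14=10
Distinct residues collected: {0, 1, 2, 3, 6, 7, 8, 10, 11, 13, 14, 15, 16, 17, 18}
|A + B| = 15 (out of 19 total residues).

A + B = {0, 1, 2, 3, 6, 7, 8, 10, 11, 13, 14, 15, 16, 17, 18}


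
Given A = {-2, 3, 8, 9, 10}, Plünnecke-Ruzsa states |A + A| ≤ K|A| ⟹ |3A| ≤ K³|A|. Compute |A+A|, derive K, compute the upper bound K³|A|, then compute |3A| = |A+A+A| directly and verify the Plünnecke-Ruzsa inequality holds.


|A| = 5.
Step 1: Compute A + A by enumerating all 25 pairs.
A + A = {-4, 1, 6, 7, 8, 11, 12, 13, 16, 17, 18, 19, 20}, so |A + A| = 13.
Step 2: Doubling constant K = |A + A|/|A| = 13/5 = 13/5 ≈ 2.6000.
Step 3: Plünnecke-Ruzsa gives |3A| ≤ K³·|A| = (2.6000)³ · 5 ≈ 87.8800.
Step 4: Compute 3A = A + A + A directly by enumerating all triples (a,b,c) ∈ A³; |3A| = 25.
Step 5: Check 25 ≤ 87.8800? Yes ✓.

K = 13/5, Plünnecke-Ruzsa bound K³|A| ≈ 87.8800, |3A| = 25, inequality holds.


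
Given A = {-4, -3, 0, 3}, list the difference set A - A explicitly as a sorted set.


A - A = {a - a' : a, a' ∈ A}.
Compute a - a' for each ordered pair (a, a'):
a = -4: -4--4=0, -4--3=-1, -4-0=-4, -4-3=-7
a = -3: -3--4=1, -3--3=0, -3-0=-3, -3-3=-6
a = 0: 0--4=4, 0--3=3, 0-0=0, 0-3=-3
a = 3: 3--4=7, 3--3=6, 3-0=3, 3-3=0
Collecting distinct values (and noting 0 appears from a-a):
A - A = {-7, -6, -4, -3, -1, 0, 1, 3, 4, 6, 7}
|A - A| = 11

A - A = {-7, -6, -4, -3, -1, 0, 1, 3, 4, 6, 7}


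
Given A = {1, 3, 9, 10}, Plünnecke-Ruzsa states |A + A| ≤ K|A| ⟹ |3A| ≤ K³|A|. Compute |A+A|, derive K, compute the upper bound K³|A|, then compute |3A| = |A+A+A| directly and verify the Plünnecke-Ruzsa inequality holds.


|A| = 4.
Step 1: Compute A + A by enumerating all 16 pairs.
A + A = {2, 4, 6, 10, 11, 12, 13, 18, 19, 20}, so |A + A| = 10.
Step 2: Doubling constant K = |A + A|/|A| = 10/4 = 10/4 ≈ 2.5000.
Step 3: Plünnecke-Ruzsa gives |3A| ≤ K³·|A| = (2.5000)³ · 4 ≈ 62.5000.
Step 4: Compute 3A = A + A + A directly by enumerating all triples (a,b,c) ∈ A³; |3A| = 19.
Step 5: Check 19 ≤ 62.5000? Yes ✓.

K = 10/4, Plünnecke-Ruzsa bound K³|A| ≈ 62.5000, |3A| = 19, inequality holds.


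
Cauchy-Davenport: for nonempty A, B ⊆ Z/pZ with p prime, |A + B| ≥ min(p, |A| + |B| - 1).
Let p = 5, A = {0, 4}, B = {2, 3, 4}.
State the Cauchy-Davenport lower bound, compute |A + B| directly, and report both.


Cauchy-Davenport: |A + B| ≥ min(p, |A| + |B| - 1) for A, B nonempty in Z/pZ.
|A| = 2, |B| = 3, p = 5.
CD lower bound = min(5, 2 + 3 - 1) = min(5, 4) = 4.
Compute A + B mod 5 directly:
a = 0: 0+2=2, 0+3=3, 0+4=4
a = 4: 4+2=1, 4+3=2, 4+4=3
A + B = {1, 2, 3, 4}, so |A + B| = 4.
Verify: 4 ≥ 4? Yes ✓.

CD lower bound = 4, actual |A + B| = 4.


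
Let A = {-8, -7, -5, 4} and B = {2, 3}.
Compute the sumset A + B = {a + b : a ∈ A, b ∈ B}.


A + B = {a + b : a ∈ A, b ∈ B}.
Enumerate all |A|·|B| = 4·2 = 8 pairs (a, b) and collect distinct sums.
a = -8: -8+2=-6, -8+3=-5
a = -7: -7+2=-5, -7+3=-4
a = -5: -5+2=-3, -5+3=-2
a = 4: 4+2=6, 4+3=7
Collecting distinct sums: A + B = {-6, -5, -4, -3, -2, 6, 7}
|A + B| = 7

A + B = {-6, -5, -4, -3, -2, 6, 7}


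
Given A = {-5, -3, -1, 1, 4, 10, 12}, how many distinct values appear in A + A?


A + A = {a + a' : a, a' ∈ A}; |A| = 7.
General bounds: 2|A| - 1 ≤ |A + A| ≤ |A|(|A|+1)/2, i.e. 13 ≤ |A + A| ≤ 28.
Lower bound 2|A|-1 is attained iff A is an arithmetic progression.
Enumerate sums a + a' for a ≤ a' (symmetric, so this suffices):
a = -5: -5+-5=-10, -5+-3=-8, -5+-1=-6, -5+1=-4, -5+4=-1, -5+10=5, -5+12=7
a = -3: -3+-3=-6, -3+-1=-4, -3+1=-2, -3+4=1, -3+10=7, -3+12=9
a = -1: -1+-1=-2, -1+1=0, -1+4=3, -1+10=9, -1+12=11
a = 1: 1+1=2, 1+4=5, 1+10=11, 1+12=13
a = 4: 4+4=8, 4+10=14, 4+12=16
a = 10: 10+10=20, 10+12=22
a = 12: 12+12=24
Distinct sums: {-10, -8, -6, -4, -2, -1, 0, 1, 2, 3, 5, 7, 8, 9, 11, 13, 14, 16, 20, 22, 24}
|A + A| = 21

|A + A| = 21


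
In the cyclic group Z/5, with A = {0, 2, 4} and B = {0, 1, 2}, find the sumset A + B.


Work in Z/5Z: reduce every sum a + b modulo 5.
Enumerate all 9 pairs:
a = 0: 0+0=0, 0+1=1, 0+2=2
a = 2: 2+0=2, 2+1=3, 2+2=4
a = 4: 4+0=4, 4+1=0, 4+2=1
Distinct residues collected: {0, 1, 2, 3, 4}
|A + B| = 5 (out of 5 total residues).

A + B = {0, 1, 2, 3, 4}


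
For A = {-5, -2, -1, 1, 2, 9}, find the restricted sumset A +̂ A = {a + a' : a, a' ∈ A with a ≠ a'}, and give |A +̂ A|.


Restricted sumset: A +̂ A = {a + a' : a ∈ A, a' ∈ A, a ≠ a'}.
Equivalently, take A + A and drop any sum 2a that is achievable ONLY as a + a for a ∈ A (i.e. sums representable only with equal summands).
Enumerate pairs (a, a') with a < a' (symmetric, so each unordered pair gives one sum; this covers all a ≠ a'):
  -5 + -2 = -7
  -5 + -1 = -6
  -5 + 1 = -4
  -5 + 2 = -3
  -5 + 9 = 4
  -2 + -1 = -3
  -2 + 1 = -1
  -2 + 2 = 0
  -2 + 9 = 7
  -1 + 1 = 0
  -1 + 2 = 1
  -1 + 9 = 8
  1 + 2 = 3
  1 + 9 = 10
  2 + 9 = 11
Collected distinct sums: {-7, -6, -4, -3, -1, 0, 1, 3, 4, 7, 8, 10, 11}
|A +̂ A| = 13
(Reference bound: |A +̂ A| ≥ 2|A| - 3 for |A| ≥ 2, with |A| = 6 giving ≥ 9.)

|A +̂ A| = 13


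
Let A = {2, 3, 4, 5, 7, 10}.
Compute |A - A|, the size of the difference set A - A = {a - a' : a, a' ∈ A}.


A - A = {a - a' : a, a' ∈ A}; |A| = 6.
Bounds: 2|A|-1 ≤ |A - A| ≤ |A|² - |A| + 1, i.e. 11 ≤ |A - A| ≤ 31.
Note: 0 ∈ A - A always (from a - a). The set is symmetric: if d ∈ A - A then -d ∈ A - A.
Enumerate nonzero differences d = a - a' with a > a' (then include -d):
Positive differences: {1, 2, 3, 4, 5, 6, 7, 8}
Full difference set: {0} ∪ (positive diffs) ∪ (negative diffs).
|A - A| = 1 + 2·8 = 17 (matches direct enumeration: 17).

|A - A| = 17


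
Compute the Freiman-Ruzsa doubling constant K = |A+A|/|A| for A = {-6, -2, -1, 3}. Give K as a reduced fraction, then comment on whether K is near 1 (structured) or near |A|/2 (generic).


|A| = 4.
Compute A + A by enumerating all 16 pairs.
A + A = {-12, -8, -7, -4, -3, -2, 1, 2, 6}, so |A + A| = 9.
K = |A + A| / |A| = 9/4 (already in lowest terms) ≈ 2.2500.
Reference: AP of size 4 gives K = 7/4 ≈ 1.7500; a fully generic set of size 4 gives K ≈ 2.5000.

|A| = 4, |A + A| = 9, K = 9/4.


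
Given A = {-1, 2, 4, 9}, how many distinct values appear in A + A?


A + A = {a + a' : a, a' ∈ A}; |A| = 4.
General bounds: 2|A| - 1 ≤ |A + A| ≤ |A|(|A|+1)/2, i.e. 7 ≤ |A + A| ≤ 10.
Lower bound 2|A|-1 is attained iff A is an arithmetic progression.
Enumerate sums a + a' for a ≤ a' (symmetric, so this suffices):
a = -1: -1+-1=-2, -1+2=1, -1+4=3, -1+9=8
a = 2: 2+2=4, 2+4=6, 2+9=11
a = 4: 4+4=8, 4+9=13
a = 9: 9+9=18
Distinct sums: {-2, 1, 3, 4, 6, 8, 11, 13, 18}
|A + A| = 9

|A + A| = 9


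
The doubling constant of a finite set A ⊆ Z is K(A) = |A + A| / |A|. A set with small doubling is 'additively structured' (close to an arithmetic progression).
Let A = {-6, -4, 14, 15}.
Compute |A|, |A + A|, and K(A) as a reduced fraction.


|A| = 4.
Compute A + A by enumerating all 16 pairs.
A + A = {-12, -10, -8, 8, 9, 10, 11, 28, 29, 30}, so |A + A| = 10.
K = |A + A| / |A| = 10/4 = 5/2 ≈ 2.5000.
Reference: AP of size 4 gives K = 7/4 ≈ 1.7500; a fully generic set of size 4 gives K ≈ 2.5000.

|A| = 4, |A + A| = 10, K = 10/4 = 5/2.


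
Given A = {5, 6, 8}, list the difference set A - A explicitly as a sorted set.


A - A = {a - a' : a, a' ∈ A}.
Compute a - a' for each ordered pair (a, a'):
a = 5: 5-5=0, 5-6=-1, 5-8=-3
a = 6: 6-5=1, 6-6=0, 6-8=-2
a = 8: 8-5=3, 8-6=2, 8-8=0
Collecting distinct values (and noting 0 appears from a-a):
A - A = {-3, -2, -1, 0, 1, 2, 3}
|A - A| = 7

A - A = {-3, -2, -1, 0, 1, 2, 3}


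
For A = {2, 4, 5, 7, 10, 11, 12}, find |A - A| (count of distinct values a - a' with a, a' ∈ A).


A - A = {a - a' : a, a' ∈ A}; |A| = 7.
Bounds: 2|A|-1 ≤ |A - A| ≤ |A|² - |A| + 1, i.e. 13 ≤ |A - A| ≤ 43.
Note: 0 ∈ A - A always (from a - a). The set is symmetric: if d ∈ A - A then -d ∈ A - A.
Enumerate nonzero differences d = a - a' with a > a' (then include -d):
Positive differences: {1, 2, 3, 4, 5, 6, 7, 8, 9, 10}
Full difference set: {0} ∪ (positive diffs) ∪ (negative diffs).
|A - A| = 1 + 2·10 = 21 (matches direct enumeration: 21).

|A - A| = 21


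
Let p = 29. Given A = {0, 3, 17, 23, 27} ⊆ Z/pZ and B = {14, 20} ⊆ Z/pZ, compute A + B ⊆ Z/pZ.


Work in Z/29Z: reduce every sum a + b modulo 29.
Enumerate all 10 pairs:
a = 0: 0+14=14, 0+20=20
a = 3: 3+14=17, 3+20=23
a = 17: 17+14=2, 17+20=8
a = 23: 23+14=8, 23+20=14
a = 27: 27+14=12, 27+20=18
Distinct residues collected: {2, 8, 12, 14, 17, 18, 20, 23}
|A + B| = 8 (out of 29 total residues).

A + B = {2, 8, 12, 14, 17, 18, 20, 23}


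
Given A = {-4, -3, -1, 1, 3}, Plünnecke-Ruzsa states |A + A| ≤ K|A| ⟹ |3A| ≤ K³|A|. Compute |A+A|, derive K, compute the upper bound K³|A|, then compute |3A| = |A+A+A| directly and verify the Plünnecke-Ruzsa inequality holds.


|A| = 5.
Step 1: Compute A + A by enumerating all 25 pairs.
A + A = {-8, -7, -6, -5, -4, -3, -2, -1, 0, 2, 4, 6}, so |A + A| = 12.
Step 2: Doubling constant K = |A + A|/|A| = 12/5 = 12/5 ≈ 2.4000.
Step 3: Plünnecke-Ruzsa gives |3A| ≤ K³·|A| = (2.4000)³ · 5 ≈ 69.1200.
Step 4: Compute 3A = A + A + A directly by enumerating all triples (a,b,c) ∈ A³; |3A| = 19.
Step 5: Check 19 ≤ 69.1200? Yes ✓.

K = 12/5, Plünnecke-Ruzsa bound K³|A| ≈ 69.1200, |3A| = 19, inequality holds.


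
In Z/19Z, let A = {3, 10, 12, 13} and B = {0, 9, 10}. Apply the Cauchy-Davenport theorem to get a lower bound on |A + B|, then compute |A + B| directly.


Cauchy-Davenport: |A + B| ≥ min(p, |A| + |B| - 1) for A, B nonempty in Z/pZ.
|A| = 4, |B| = 3, p = 19.
CD lower bound = min(19, 4 + 3 - 1) = min(19, 6) = 6.
Compute A + B mod 19 directly:
a = 3: 3+0=3, 3+9=12, 3+10=13
a = 10: 10+0=10, 10+9=0, 10+10=1
a = 12: 12+0=12, 12+9=2, 12+10=3
a = 13: 13+0=13, 13+9=3, 13+10=4
A + B = {0, 1, 2, 3, 4, 10, 12, 13}, so |A + B| = 8.
Verify: 8 ≥ 6? Yes ✓.

CD lower bound = 6, actual |A + B| = 8.


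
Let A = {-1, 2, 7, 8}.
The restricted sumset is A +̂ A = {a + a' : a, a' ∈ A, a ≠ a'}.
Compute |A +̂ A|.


Restricted sumset: A +̂ A = {a + a' : a ∈ A, a' ∈ A, a ≠ a'}.
Equivalently, take A + A and drop any sum 2a that is achievable ONLY as a + a for a ∈ A (i.e. sums representable only with equal summands).
Enumerate pairs (a, a') with a < a' (symmetric, so each unordered pair gives one sum; this covers all a ≠ a'):
  -1 + 2 = 1
  -1 + 7 = 6
  -1 + 8 = 7
  2 + 7 = 9
  2 + 8 = 10
  7 + 8 = 15
Collected distinct sums: {1, 6, 7, 9, 10, 15}
|A +̂ A| = 6
(Reference bound: |A +̂ A| ≥ 2|A| - 3 for |A| ≥ 2, with |A| = 4 giving ≥ 5.)

|A +̂ A| = 6


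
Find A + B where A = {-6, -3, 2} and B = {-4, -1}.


A + B = {a + b : a ∈ A, b ∈ B}.
Enumerate all |A|·|B| = 3·2 = 6 pairs (a, b) and collect distinct sums.
a = -6: -6+-4=-10, -6+-1=-7
a = -3: -3+-4=-7, -3+-1=-4
a = 2: 2+-4=-2, 2+-1=1
Collecting distinct sums: A + B = {-10, -7, -4, -2, 1}
|A + B| = 5

A + B = {-10, -7, -4, -2, 1}


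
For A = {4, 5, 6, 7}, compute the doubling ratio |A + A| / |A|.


|A| = 4.
Compute A + A by enumerating all 16 pairs.
A + A = {8, 9, 10, 11, 12, 13, 14}, so |A + A| = 7.
K = |A + A| / |A| = 7/4 (already in lowest terms) ≈ 1.7500.
Reference: AP of size 4 gives K = 7/4 ≈ 1.7500; a fully generic set of size 4 gives K ≈ 2.5000.

|A| = 4, |A + A| = 7, K = 7/4.


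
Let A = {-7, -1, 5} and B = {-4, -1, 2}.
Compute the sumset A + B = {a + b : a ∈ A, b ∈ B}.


A + B = {a + b : a ∈ A, b ∈ B}.
Enumerate all |A|·|B| = 3·3 = 9 pairs (a, b) and collect distinct sums.
a = -7: -7+-4=-11, -7+-1=-8, -7+2=-5
a = -1: -1+-4=-5, -1+-1=-2, -1+2=1
a = 5: 5+-4=1, 5+-1=4, 5+2=7
Collecting distinct sums: A + B = {-11, -8, -5, -2, 1, 4, 7}
|A + B| = 7

A + B = {-11, -8, -5, -2, 1, 4, 7}


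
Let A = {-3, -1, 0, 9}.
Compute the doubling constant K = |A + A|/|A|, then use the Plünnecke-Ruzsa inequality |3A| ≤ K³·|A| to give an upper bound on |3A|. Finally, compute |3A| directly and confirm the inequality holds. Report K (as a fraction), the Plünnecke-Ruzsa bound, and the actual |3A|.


|A| = 4.
Step 1: Compute A + A by enumerating all 16 pairs.
A + A = {-6, -4, -3, -2, -1, 0, 6, 8, 9, 18}, so |A + A| = 10.
Step 2: Doubling constant K = |A + A|/|A| = 10/4 = 10/4 ≈ 2.5000.
Step 3: Plünnecke-Ruzsa gives |3A| ≤ K³·|A| = (2.5000)³ · 4 ≈ 62.5000.
Step 4: Compute 3A = A + A + A directly by enumerating all triples (a,b,c) ∈ A³; |3A| = 19.
Step 5: Check 19 ≤ 62.5000? Yes ✓.

K = 10/4, Plünnecke-Ruzsa bound K³|A| ≈ 62.5000, |3A| = 19, inequality holds.


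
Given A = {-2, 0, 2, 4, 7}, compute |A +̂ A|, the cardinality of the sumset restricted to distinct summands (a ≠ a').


Restricted sumset: A +̂ A = {a + a' : a ∈ A, a' ∈ A, a ≠ a'}.
Equivalently, take A + A and drop any sum 2a that is achievable ONLY as a + a for a ∈ A (i.e. sums representable only with equal summands).
Enumerate pairs (a, a') with a < a' (symmetric, so each unordered pair gives one sum; this covers all a ≠ a'):
  -2 + 0 = -2
  -2 + 2 = 0
  -2 + 4 = 2
  -2 + 7 = 5
  0 + 2 = 2
  0 + 4 = 4
  0 + 7 = 7
  2 + 4 = 6
  2 + 7 = 9
  4 + 7 = 11
Collected distinct sums: {-2, 0, 2, 4, 5, 6, 7, 9, 11}
|A +̂ A| = 9
(Reference bound: |A +̂ A| ≥ 2|A| - 3 for |A| ≥ 2, with |A| = 5 giving ≥ 7.)

|A +̂ A| = 9


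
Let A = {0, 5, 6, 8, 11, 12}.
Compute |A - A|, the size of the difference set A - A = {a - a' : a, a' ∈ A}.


A - A = {a - a' : a, a' ∈ A}; |A| = 6.
Bounds: 2|A|-1 ≤ |A - A| ≤ |A|² - |A| + 1, i.e. 11 ≤ |A - A| ≤ 31.
Note: 0 ∈ A - A always (from a - a). The set is symmetric: if d ∈ A - A then -d ∈ A - A.
Enumerate nonzero differences d = a - a' with a > a' (then include -d):
Positive differences: {1, 2, 3, 4, 5, 6, 7, 8, 11, 12}
Full difference set: {0} ∪ (positive diffs) ∪ (negative diffs).
|A - A| = 1 + 2·10 = 21 (matches direct enumeration: 21).

|A - A| = 21


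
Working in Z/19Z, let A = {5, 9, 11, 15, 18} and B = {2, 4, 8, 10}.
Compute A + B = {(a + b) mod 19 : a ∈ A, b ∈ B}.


Work in Z/19Z: reduce every sum a + b modulo 19.
Enumerate all 20 pairs:
a = 5: 5+2=7, 5+4=9, 5+8=13, 5+10=15
a = 9: 9+2=11, 9+4=13, 9+8=17, 9+10=0
a = 11: 11+2=13, 11+4=15, 11+8=0, 11+10=2
a = 15: 15+2=17, 15+4=0, 15+8=4, 15+10=6
a = 18: 18+2=1, 18+4=3, 18+8=7, 18+10=9
Distinct residues collected: {0, 1, 2, 3, 4, 6, 7, 9, 11, 13, 15, 17}
|A + B| = 12 (out of 19 total residues).

A + B = {0, 1, 2, 3, 4, 6, 7, 9, 11, 13, 15, 17}


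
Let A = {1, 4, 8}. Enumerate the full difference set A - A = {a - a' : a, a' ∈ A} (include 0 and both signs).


A - A = {a - a' : a, a' ∈ A}.
Compute a - a' for each ordered pair (a, a'):
a = 1: 1-1=0, 1-4=-3, 1-8=-7
a = 4: 4-1=3, 4-4=0, 4-8=-4
a = 8: 8-1=7, 8-4=4, 8-8=0
Collecting distinct values (and noting 0 appears from a-a):
A - A = {-7, -4, -3, 0, 3, 4, 7}
|A - A| = 7

A - A = {-7, -4, -3, 0, 3, 4, 7}


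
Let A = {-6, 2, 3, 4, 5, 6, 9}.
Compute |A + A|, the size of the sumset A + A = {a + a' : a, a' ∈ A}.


A + A = {a + a' : a, a' ∈ A}; |A| = 7.
General bounds: 2|A| - 1 ≤ |A + A| ≤ |A|(|A|+1)/2, i.e. 13 ≤ |A + A| ≤ 28.
Lower bound 2|A|-1 is attained iff A is an arithmetic progression.
Enumerate sums a + a' for a ≤ a' (symmetric, so this suffices):
a = -6: -6+-6=-12, -6+2=-4, -6+3=-3, -6+4=-2, -6+5=-1, -6+6=0, -6+9=3
a = 2: 2+2=4, 2+3=5, 2+4=6, 2+5=7, 2+6=8, 2+9=11
a = 3: 3+3=6, 3+4=7, 3+5=8, 3+6=9, 3+9=12
a = 4: 4+4=8, 4+5=9, 4+6=10, 4+9=13
a = 5: 5+5=10, 5+6=11, 5+9=14
a = 6: 6+6=12, 6+9=15
a = 9: 9+9=18
Distinct sums: {-12, -4, -3, -2, -1, 0, 3, 4, 5, 6, 7, 8, 9, 10, 11, 12, 13, 14, 15, 18}
|A + A| = 20

|A + A| = 20
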